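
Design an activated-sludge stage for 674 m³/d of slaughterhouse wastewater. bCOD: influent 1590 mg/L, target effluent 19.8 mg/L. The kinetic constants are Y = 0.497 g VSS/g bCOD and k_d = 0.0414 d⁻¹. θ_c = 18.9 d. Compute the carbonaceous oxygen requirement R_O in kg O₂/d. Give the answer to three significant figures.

R_O ≈ 639 kg O₂/d

Observed yield with endogenous decay: Y_obs = Y / (1 + k_d·θ_c) = 0.497 / (1 + 0.0414 × 18.9) = 0.497 / 1.782 = 0.2788 g VSS/g bCOD.
Q·(S₀ − S) = 674 × (1590 − 19.8) × 10⁻³ = 1058 kg/d removed.
Net sludge production P_X = 0.2788 × 1058 = 295.1 kg VSS/d.
Carbonaceous O₂ demand = substrate oxidised − cell-mass equivalent = 1058 − 1.42 × 295.1 = 639.3 kg O₂/d.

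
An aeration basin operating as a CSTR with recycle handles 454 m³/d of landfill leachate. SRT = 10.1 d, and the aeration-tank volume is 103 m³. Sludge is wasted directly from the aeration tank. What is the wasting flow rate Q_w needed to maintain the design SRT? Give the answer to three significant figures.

Q_w ≈ 10.2 m³/d

Wasting from the aeration tank: Q_w = V / θ_c = 103.0 / 10.1 = 10.20 m³/d.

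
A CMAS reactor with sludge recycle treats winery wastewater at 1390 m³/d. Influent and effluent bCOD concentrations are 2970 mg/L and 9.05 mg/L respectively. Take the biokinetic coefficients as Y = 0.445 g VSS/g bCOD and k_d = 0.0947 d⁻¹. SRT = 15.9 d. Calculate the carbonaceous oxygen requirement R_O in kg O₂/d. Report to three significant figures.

R_O ≈ 3080 kg O₂/d

The observed yield is Y_obs = Y/(1 + k_d·θ_c) = 0.445 / (1 + 0.0947 × 15.9) = 0.445 / 2.506 = 0.1776 g VSS per g bCOD removed.
Q·(S₀ − S) = 1390 × (2970 − 9.05) × 10⁻³ = 4116 kg/d removed.
Biomass synthesised: P_X = Y_obs × 4116 = 730.9 kg VSS/d.
R_O = Q·(S₀ − S) − 1.42·P_X = 4116 − 1.42 × 730.9 = 3078 kg O₂/d.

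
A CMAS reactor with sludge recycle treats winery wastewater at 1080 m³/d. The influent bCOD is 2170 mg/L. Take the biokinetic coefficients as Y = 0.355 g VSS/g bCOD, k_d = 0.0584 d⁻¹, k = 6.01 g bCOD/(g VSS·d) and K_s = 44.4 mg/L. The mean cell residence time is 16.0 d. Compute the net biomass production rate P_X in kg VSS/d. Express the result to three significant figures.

P_X ≈ 430 kg VSS/d

Effluent substrate depends only on kinetics and SRT: S = K_s(1 + k_d θ_c) / [θ_c(Yk − k_d) − 1] = 44.4 × (1 + 0.0584 × 16.0) / [16.0 × (0.355 × 6.01 − 0.0584) − 1] = 85.89 / 32.20 = 2.667 mg/L.
Observed yield with endogenous decay: Y_obs = Y / (1 + k_d·θ_c) = 0.355 / (1 + 0.0584 × 16.0) = 0.355 / 1.934 = 0.1835 g VSS/g bCOD.
Mass of bCOD removed per day: Q(S₀ − S) = 1080 × 2167 g/m³ = 2341 kg/d.
So the net sludge growth is P_X = 0.1835 × 2341 = 429.6 kg VSS/d.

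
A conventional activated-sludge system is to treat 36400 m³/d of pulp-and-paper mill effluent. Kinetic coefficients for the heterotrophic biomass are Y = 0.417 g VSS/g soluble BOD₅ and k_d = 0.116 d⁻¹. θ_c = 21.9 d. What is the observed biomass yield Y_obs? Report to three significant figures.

Y_obs ≈ 0.118 g VSS/g soluble BOD₅

The observed yield is Y_obs = Y/(1 + k_d·θ_c) = 0.417 / (1 + 0.116 × 21.9) = 0.417 / 3.540 = 0.1178 g VSS per g soluble BOD₅ removed.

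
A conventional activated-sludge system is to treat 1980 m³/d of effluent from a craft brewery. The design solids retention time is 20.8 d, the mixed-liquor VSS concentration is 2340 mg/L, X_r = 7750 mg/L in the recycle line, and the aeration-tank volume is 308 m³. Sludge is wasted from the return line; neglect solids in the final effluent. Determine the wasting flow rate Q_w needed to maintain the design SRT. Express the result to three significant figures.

Q_w ≈ 4.47 m³/d

θ_c = V·X/(Q_w·X_r) when wasting from the recycle, so Q_w = V·X/(θ_c·X_r) = 308.0 × 2340 / (20.8 × 7750) = 4.471 m³/d.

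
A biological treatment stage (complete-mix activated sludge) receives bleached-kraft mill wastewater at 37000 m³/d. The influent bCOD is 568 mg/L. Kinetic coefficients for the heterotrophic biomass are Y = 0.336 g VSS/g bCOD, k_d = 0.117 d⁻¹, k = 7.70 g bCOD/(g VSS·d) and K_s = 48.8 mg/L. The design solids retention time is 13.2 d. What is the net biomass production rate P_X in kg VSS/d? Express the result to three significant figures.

P_X ≈ 2760 kg VSS/d

For a completely mixed reactor with recycle the Lawrence–McCarty relation gives S = K_s·(1 + k_d·θ_c) / [θ_c·(Y·k − k_d) − 1] = 48.8 × (1 + 0.117 × 13.2) / [13.2 × (0.336 × 7.70 − 0.117) − 1] = 124.2 / 31.61 = 3.929 mg/L.
The observed yield is Y_obs = Y/(1 + k_d·θ_c) = 0.336 / (1 + 0.117 × 13.2) = 0.336 / 2.544 = 0.1321 g VSS per g bCOD removed.
Q·(S₀ − S) = 37000 × (568 − 3.93) × 10⁻³ = 20871 kg/d removed.
Biomass produced: P_X = Y_obs·Q·ΔS = 0.1321 × 20871 ≈ 2756 kg VSS/d.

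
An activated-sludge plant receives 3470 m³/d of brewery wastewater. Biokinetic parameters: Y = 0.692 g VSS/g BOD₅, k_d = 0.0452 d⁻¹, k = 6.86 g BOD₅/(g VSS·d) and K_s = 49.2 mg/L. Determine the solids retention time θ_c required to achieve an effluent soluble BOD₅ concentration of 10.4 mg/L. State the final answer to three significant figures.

Specific growth rate at S = 10.4 mg/L: μ = YkS/(K_s+S) = 0.692·6.86·10.4/(49.2+10.4) = 0.8284 d⁻¹.
Then 1/θ_c = μ − k_d = 0.8284 − 0.0452 = 0.7832 d⁻¹, giving θ_c = 1.277 d.

θ_c ≈ 1.28 d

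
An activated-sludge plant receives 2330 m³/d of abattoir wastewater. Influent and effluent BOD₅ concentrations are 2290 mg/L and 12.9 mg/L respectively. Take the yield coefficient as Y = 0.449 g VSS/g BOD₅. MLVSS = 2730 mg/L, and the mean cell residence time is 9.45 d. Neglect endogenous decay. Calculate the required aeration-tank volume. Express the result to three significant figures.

Biomass mass balance (decay neglected): V·X = Y·Q·(S₀ − S)·θ_c, so V = 0.449 × 2330 × (2290 − 12.9) × 9.45 / 2730 = 8246 m³.

V ≈ 8250 m³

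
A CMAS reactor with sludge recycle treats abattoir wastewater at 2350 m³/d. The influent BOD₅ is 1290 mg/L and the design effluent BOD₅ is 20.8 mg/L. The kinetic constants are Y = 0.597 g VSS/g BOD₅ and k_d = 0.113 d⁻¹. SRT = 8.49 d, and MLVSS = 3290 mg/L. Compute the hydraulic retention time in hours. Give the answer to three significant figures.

From the SRT design equation V = Y Q (S₀−S) θ_c / [X (1 + k_d θ_c)] = 0.597 × 2350 × (1290 − 20.8) × 8.49 / [3290 × (1 + 0.113 × 8.49)] = 1.51×10^7 / 6446 = 2345 m³.
τ = V/Q = 2345/2350 = 0.9979 d, or 23.95 h.

τ ≈ 24.0 h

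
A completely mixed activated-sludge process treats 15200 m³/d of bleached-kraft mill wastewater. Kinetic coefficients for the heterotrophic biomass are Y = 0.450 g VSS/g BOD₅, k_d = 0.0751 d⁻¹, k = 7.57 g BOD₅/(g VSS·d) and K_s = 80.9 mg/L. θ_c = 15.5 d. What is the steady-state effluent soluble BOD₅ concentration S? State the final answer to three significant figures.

S ≈ 3.46 mg/L

From the Monod/SRT balance for a CMAS, S = K_s·(1+k_d θ_c)/[θ_c·(Y k − k_d) − 1] = 80.9 × (1 + 0.0751 × 15.5) / [15.5 × (0.450 × 7.57 − 0.0751) − 1] = 175.1 / 50.64 = 3.457 mg/L.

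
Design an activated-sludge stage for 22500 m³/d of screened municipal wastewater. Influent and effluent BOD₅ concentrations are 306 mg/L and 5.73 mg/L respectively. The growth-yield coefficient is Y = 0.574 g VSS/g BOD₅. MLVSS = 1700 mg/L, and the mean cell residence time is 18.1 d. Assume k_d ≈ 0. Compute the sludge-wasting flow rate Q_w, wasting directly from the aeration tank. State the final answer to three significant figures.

Q_w ≈ 2280 m³/d

Biomass mass balance (decay neglected): V·X = Y·Q·(S₀ − S)·θ_c, so V = 0.574 × 22500 × (306 − 5.73) × 18.1 / 1700 = 41289 m³.
With mixed-liquor wasting, θ_c = V/Q_w, so Q_w = V/θ_c = 41289/18.1 = 2281 m³/d.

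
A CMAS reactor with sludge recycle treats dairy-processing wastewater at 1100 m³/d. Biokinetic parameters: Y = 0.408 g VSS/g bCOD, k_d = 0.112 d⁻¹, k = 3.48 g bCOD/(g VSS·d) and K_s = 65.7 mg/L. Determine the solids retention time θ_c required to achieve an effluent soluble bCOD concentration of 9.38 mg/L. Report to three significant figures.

θ_c ≈ 15.3 d

Specific growth rate at S = 9.38 mg/L: μ = YkS/(K_s+S) = 0.408·3.48·9.38/(65.7+9.38) = 0.1774 d⁻¹.
1/θ_c = 0.1774 − 0.112 = 0.06539 d⁻¹, so θ_c = 15.29 d.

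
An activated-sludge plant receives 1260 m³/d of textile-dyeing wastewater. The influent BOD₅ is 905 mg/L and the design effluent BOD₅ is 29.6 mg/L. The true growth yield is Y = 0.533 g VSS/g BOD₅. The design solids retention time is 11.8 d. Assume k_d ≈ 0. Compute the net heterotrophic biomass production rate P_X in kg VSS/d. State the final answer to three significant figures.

Since k_d ≈ 0, Y_obs = Y = 0.533 g VSS/g BOD₅.
Q·(S₀ − S) = 1260 × (905 − 29.6) × 10⁻³ = 1103 kg/d removed.
Biomass produced: P_X = Y_obs·Q·ΔS = 0.5330 × 1103 ≈ 587.9 kg VSS/d.

P_X ≈ 588 kg VSS/d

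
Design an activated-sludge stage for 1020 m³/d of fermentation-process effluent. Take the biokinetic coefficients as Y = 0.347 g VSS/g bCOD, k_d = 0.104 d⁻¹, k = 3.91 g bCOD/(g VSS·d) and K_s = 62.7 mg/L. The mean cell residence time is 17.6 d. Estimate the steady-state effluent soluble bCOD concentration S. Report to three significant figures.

For a completely mixed reactor with recycle the Lawrence–McCarty relation gives S = K_s·(1 + k_d·θ_c) / [θ_c·(Y·k − k_d) − 1] = 62.7 × (1 + 0.104 × 17.6) / [17.6 × (0.347 × 3.91 − 0.104) − 1] = 177.5 / 21.05 = 8.431 mg/L.

S ≈ 8.43 mg/L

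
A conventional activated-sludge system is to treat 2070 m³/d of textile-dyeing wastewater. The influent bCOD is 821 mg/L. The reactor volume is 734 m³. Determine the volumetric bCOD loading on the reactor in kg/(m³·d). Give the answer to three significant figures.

Applied bCOD load per unit volume = Q·S₀/V = (2070 × 821/1000)/734.0 = 2.315 kg bCOD·m⁻³·d⁻¹.

L_v ≈ 2.32 kg bCOD/(m³·d)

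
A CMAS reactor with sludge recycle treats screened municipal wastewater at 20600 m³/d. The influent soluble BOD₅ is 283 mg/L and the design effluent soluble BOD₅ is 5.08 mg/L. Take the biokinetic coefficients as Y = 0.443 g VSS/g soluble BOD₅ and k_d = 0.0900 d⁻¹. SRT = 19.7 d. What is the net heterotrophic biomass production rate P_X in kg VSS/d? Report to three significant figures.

Correct the yield for decay: Y_obs = Y/(1 + k_d θ_c) = 0.443 / (1 + 0.0900 × 19.7) = 0.443 / 2.773 = 0.1598.
Mass of soluble BOD₅ removed per day: Q(S₀ − S) = 20600 × 277.9 g/m³ = 5725 kg/d.
Net biomass production P_X = Y_obs × Q·(S₀ − S) = 0.1598 × 5725 = 914.6 kg VSS/d.

P_X ≈ 915 kg VSS/d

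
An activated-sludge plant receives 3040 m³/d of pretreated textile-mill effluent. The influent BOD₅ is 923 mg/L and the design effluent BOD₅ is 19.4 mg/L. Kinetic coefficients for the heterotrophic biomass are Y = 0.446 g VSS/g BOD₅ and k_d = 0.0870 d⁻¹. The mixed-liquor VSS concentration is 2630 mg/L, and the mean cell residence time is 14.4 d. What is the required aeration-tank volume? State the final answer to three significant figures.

V ≈ 2980 m³

Steady-state biomass mass balance: V·X·(1 + k_d·θ_c) = Y·Q·(S₀ − S)·θ_c, so V = 0.446 × 3040 × (923 − 19.4) × 14.4 / [2630 × (1 + 0.0870 × 14.4)] = 1.76×10^7 / 5925 = 2978 m³.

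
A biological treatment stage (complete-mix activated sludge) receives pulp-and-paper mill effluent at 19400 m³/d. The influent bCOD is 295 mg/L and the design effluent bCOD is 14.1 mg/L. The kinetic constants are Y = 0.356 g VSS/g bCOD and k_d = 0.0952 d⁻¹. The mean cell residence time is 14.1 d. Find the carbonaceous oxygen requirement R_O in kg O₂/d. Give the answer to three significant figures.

R_O ≈ 4270 kg O₂/d

The observed yield is Y_obs = Y/(1 + k_d·θ_c) = 0.356 / (1 + 0.0952 × 14.1) = 0.356 / 2.342 = 0.1520 g VSS per g bCOD removed.
Mass of bCOD removed per day: Q(S₀ − S) = 19400 × 280.9 g/m³ = 5449 kg/d.
Biomass synthesised: P_X = Y_obs × 5449 = 828.2 kg VSS/d.
Carbonaceous O₂ demand = substrate oxidised − cell-mass equivalent = 5449 − 1.42 × 828.2 = 4273 kg O₂/d.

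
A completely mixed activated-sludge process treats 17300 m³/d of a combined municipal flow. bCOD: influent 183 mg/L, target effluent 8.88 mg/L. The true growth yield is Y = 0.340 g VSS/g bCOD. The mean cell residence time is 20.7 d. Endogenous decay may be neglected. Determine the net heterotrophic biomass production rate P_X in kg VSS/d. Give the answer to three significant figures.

With endogenous decay neglected, the observed yield equals the true yield: Y_obs = Y = 0.340 g VSS/g bCOD.
Substrate removed = Q·(S₀ − S) = 17300 m³/d × (183 − 8.88) g/m³ = 3.01×10^6 g/d = 3012 kg/d.
Net biomass production P_X = Y_obs × Q·(S₀ − S) = 0.3400 × 3012 = 1024 kg VSS/d.

P_X ≈ 1020 kg VSS/d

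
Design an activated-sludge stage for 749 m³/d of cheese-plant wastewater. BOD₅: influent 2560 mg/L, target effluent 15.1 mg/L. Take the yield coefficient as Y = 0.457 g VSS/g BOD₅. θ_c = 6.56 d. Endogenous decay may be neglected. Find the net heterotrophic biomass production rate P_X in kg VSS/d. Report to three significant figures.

With endogenous decay neglected, the observed yield equals the true yield: Y_obs = Y = 0.457 g VSS/g BOD₅.
Substrate removed = Q·(S₀ − S) = 749 m³/d × (2560 − 15.1) g/m³ = 1.91×10^6 g/d = 1906 kg/d.
Biomass produced: P_X = Y_obs·Q·ΔS = 0.4570 × 1906 ≈ 871.1 kg VSS/d.

P_X ≈ 871 kg VSS/d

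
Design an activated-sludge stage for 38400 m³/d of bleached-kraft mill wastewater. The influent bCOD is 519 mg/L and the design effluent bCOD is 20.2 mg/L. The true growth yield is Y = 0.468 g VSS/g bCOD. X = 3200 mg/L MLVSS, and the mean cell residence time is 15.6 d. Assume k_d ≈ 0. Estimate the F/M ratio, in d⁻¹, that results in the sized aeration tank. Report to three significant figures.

Biomass mass balance (decay neglected): V·X = Y·Q·(S₀ − S)·θ_c, so V = 0.468 × 38400 × (519 − 20.2) × 15.6 / 3200 = 43700 m³.
Food-to-microorganism ratio F/M = Q S₀ / (V X) = 38400 × 519 / (43700 × 3200) = 0.1425 d⁻¹.

F/M ≈ 0.143 d⁻¹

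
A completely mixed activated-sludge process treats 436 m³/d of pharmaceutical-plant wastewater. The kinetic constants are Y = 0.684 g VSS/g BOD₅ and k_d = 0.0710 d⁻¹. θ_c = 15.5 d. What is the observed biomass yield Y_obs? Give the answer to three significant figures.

Y_obs ≈ 0.326 g VSS/g BOD₅

Correct the yield for decay: Y_obs = Y/(1 + k_d θ_c) = 0.684 / (1 + 0.0710 × 15.5) = 0.684 / 2.100 = 0.3256.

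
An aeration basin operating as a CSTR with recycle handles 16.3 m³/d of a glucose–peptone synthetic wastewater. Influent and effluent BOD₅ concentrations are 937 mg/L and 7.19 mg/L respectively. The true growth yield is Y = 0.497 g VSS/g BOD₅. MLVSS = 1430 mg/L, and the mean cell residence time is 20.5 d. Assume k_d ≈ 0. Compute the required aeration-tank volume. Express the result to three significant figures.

With k_d = 0 the design equation reduces to V = Y Q (S₀−S) θ_c / X = 0.497 × 16.3 × (937 − 7.19) × 20.5 / 1430 = 108.0 m³.

V ≈ 108 m³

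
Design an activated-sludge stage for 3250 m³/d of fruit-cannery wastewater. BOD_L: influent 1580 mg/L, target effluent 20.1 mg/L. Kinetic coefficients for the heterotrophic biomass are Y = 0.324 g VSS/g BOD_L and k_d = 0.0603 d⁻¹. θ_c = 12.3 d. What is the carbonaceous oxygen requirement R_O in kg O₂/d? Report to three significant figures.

R_O ≈ 3730 kg O₂/d

Y_obs = Y / (1 + k_d θ_c) = 0.324 / (1 + 0.0603 × 12.3) = 0.324 / 1.742 = 0.1860.
Q·(S₀ − S) = 3250 × (1580 − 20.1) × 10⁻³ = 5070 kg/d removed.
P_X = Y_obs·Q·(S₀ − S) = 0.1860 × 5070 = 943.1 kg VSS/d.
Carbonaceous O₂ demand = substrate oxidised − cell-mass equivalent = 5070 − 1.42 × 943.1 = 3730 kg O₂/d.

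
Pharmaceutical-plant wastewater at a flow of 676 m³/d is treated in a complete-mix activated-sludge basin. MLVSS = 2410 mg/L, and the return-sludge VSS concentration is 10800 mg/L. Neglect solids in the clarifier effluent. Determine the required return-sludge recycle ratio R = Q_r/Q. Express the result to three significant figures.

Solids balance on the clarifier gives (1+R)X = R·X_r, so R = X/(X_r − X) = 2410 / (10800 − 2410) = 0.2872.

R ≈ 0.287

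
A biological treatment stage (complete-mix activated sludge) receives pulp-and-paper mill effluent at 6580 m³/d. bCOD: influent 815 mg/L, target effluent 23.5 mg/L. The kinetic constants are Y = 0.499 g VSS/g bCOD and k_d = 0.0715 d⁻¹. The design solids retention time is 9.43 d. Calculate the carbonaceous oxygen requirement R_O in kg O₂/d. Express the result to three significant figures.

R_O ≈ 3000 kg O₂/d

Y_obs = Y / (1 + k_d θ_c) = 0.499 / (1 + 0.0715 × 9.43) = 0.499 / 1.674 = 0.2980.
Mass of bCOD removed per day: Q(S₀ − S) = 6580 × 791.5 g/m³ = 5208 kg/d.
Biomass synthesised: P_X = Y_obs × 5208 = 1552 kg VSS/d.
Carbonaceous O₂ demand = substrate oxidised − cell-mass equivalent = 5208 − 1.42 × 1552 = 3004 kg O₂/d.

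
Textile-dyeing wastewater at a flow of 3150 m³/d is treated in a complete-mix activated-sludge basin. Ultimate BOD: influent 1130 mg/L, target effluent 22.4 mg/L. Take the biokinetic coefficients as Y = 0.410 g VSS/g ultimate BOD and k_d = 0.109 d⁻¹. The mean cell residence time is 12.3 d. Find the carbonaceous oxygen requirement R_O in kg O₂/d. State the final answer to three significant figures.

The observed yield is Y_obs = Y/(1 + k_d·θ_c) = 0.410 / (1 + 0.109 × 12.3) = 0.410 / 2.341 = 0.1752 g VSS per g ultimate BOD removed.
Substrate removed = Q·(S₀ − S) = 3150 m³/d × (1130 − 22.4) g/m³ = 3.49×10^6 g/d = 3489 kg/d.
Net sludge production P_X = 0.1752 × 3489 = 611.1 kg VSS/d.
R_O = Q·ΔS − 1.42 P_X = 3489 − 867.8 = 2621 kg O₂/d.

R_O ≈ 2620 kg O₂/d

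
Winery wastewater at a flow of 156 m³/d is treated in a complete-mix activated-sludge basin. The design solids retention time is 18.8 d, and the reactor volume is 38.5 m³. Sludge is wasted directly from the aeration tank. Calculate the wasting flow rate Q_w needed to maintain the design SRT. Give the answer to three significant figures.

Wasting from the aeration tank: Q_w = V / θ_c = 38.50 / 18.8 = 2.048 m³/d.

Q_w ≈ 2.05 m³/d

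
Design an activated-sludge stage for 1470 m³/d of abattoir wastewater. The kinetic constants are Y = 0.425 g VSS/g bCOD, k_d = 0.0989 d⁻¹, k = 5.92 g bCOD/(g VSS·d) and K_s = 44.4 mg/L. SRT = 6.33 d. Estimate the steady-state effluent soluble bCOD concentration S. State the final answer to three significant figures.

S ≈ 5.05 mg/L

For a completely mixed reactor with recycle the Lawrence–McCarty relation gives S = K_s·(1 + k_d·θ_c) / [θ_c·(Y·k − k_d) − 1] = 44.4 × (1 + 0.0989 × 6.33) / [6.33 × (0.425 × 5.92 − 0.0989) − 1] = 72.20 / 14.30 = 5.049 mg/L.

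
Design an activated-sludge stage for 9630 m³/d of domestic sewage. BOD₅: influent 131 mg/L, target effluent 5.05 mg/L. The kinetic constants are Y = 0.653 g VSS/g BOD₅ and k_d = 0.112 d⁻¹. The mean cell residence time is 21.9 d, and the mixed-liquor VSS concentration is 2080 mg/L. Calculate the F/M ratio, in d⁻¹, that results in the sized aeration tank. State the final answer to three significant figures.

F/M ≈ 0.251 d⁻¹

From the SRT design equation V = Y Q (S₀−S) θ_c / [X (1 + k_d θ_c)] = 0.653 × 9630 × (131 − 5.05) × 21.9 / [2080 × (1 + 0.112 × 21.9)] = 1.73×10^7 / 7182 = 2415 m³.
F/M = applied load / biomass = Q·S₀/(V·X) = 9630 × 131 / (2415 × 2080) = 0.2511 d⁻¹.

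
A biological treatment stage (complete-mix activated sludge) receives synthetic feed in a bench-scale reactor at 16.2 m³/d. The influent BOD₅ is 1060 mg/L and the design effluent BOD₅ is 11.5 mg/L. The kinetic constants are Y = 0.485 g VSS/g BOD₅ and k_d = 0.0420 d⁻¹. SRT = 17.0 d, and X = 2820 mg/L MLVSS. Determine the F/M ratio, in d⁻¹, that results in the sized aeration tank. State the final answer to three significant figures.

F/M ≈ 0.210 d⁻¹

Rearranging the biomass balance for a CMAS with decay, V = Y·Q·ΔS·θ_c / [X·(1+k_d θ_c)] = 0.485 × 16.2 × (1060 − 11.5) × 17.0 / [2820 × (1 + 0.0420 × 17.0)] = 1.4×10^5 / 4833 = 28.97 m³.
F/M = applied load / biomass = Q·S₀/(V·X) = 16.2 × 1060 / (28.97 × 2820) = 0.2102 d⁻¹.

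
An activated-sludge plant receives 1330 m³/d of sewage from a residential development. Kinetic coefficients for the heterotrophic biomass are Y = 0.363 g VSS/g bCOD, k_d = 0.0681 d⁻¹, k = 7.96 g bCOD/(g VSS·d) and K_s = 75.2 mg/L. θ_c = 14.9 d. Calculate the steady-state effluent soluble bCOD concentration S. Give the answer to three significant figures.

S ≈ 3.69 mg/L

From the Monod/SRT balance for a CMAS, S = K_s·(1+k_d θ_c)/[θ_c·(Y k − k_d) − 1] = 75.2 × (1 + 0.0681 × 14.9) / [14.9 × (0.363 × 7.96 − 0.0681) − 1] = 151.5 / 41.04 = 3.692 mg/L.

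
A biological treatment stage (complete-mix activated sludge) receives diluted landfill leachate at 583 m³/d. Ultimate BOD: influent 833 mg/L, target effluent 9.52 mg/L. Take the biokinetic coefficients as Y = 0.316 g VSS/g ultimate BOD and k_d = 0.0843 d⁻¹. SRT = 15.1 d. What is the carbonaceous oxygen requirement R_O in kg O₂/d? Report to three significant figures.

Observed yield with endogenous decay: Y_obs = Y / (1 + k_d·θ_c) = 0.316 / (1 + 0.0843 × 15.1) = 0.316 / 2.273 = 0.1390 g VSS/g ultimate BOD.
Substrate removed = Q·(S₀ − S) = 583 m³/d × (833 − 9.52) g/m³ = 4.8×10^5 g/d = 480.1 kg/d.
Biomass synthesised: P_X = Y_obs × 480.1 = 66.75 kg VSS/d.
Carbonaceous O₂ demand = substrate oxidised − cell-mass equivalent = 480.1 − 1.42 × 66.75 = 385.3 kg O₂/d.

R_O ≈ 385 kg O₂/d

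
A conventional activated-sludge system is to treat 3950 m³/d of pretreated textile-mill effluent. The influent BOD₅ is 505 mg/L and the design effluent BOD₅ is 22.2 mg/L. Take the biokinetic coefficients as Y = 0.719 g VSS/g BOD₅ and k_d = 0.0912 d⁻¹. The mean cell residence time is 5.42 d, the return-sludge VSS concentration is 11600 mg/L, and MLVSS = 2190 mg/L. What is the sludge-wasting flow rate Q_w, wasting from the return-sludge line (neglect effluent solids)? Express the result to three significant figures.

From the SRT design equation V = Y Q (S₀−S) θ_c / [X (1 + k_d θ_c)] = 0.719 × 3950 × (505 − 22.2) × 5.42 / [2190 × (1 + 0.0912 × 5.42)] = 7.43×10^6 / 3273 = 2271 m³.
Wasting from the return line (neglecting effluent solids): Q_w = V·X / (θ_c·X_r) = 2271 × 2190 / (5.42 × 11600) = 79.10 m³/d.

Q_w ≈ 79.1 m³/d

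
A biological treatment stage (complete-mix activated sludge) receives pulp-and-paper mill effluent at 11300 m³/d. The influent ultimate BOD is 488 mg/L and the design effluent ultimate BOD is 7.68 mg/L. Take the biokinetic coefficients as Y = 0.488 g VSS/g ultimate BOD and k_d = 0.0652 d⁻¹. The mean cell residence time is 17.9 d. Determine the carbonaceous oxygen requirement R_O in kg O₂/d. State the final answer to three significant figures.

The observed yield is Y_obs = Y/(1 + k_d·θ_c) = 0.488 / (1 + 0.0652 × 17.9) = 0.488 / 2.167 = 0.2252 g VSS per g ultimate BOD removed.
ΔS = 488 − 7.68 = 480.3 mg/L, so the substrate removal rate is 11300 × 480.3/1000 = 5428 kg ultimate BOD/d.
Net sludge production P_X = 0.2252 × 5428 = 1222 kg VSS/d.
Carbonaceous O₂ demand = substrate oxidised − cell-mass equivalent = 5428 − 1.42 × 1222 = 3692 kg O₂/d.

R_O ≈ 3690 kg O₂/d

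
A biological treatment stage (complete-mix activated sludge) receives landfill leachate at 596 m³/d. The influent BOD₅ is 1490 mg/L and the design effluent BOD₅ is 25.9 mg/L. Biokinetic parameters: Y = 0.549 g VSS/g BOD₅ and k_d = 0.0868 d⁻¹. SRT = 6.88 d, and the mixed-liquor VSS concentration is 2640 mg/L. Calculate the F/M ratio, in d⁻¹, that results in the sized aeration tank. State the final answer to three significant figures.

F/M ≈ 0.430 d⁻¹

From the SRT design equation V = Y Q (S₀−S) θ_c / [X (1 + k_d θ_c)] = 0.549 × 596 × (1490 − 25.9) × 6.88 / [2640 × (1 + 0.0868 × 6.88)] = 3.3×10^6 / 4217 = 781.7 m³.
F/M = Q·S₀ / (V·X) = 596 × 1490 / (781.7 × 2640) = 0.4303 g BOD₅·(g VSS·d)⁻¹.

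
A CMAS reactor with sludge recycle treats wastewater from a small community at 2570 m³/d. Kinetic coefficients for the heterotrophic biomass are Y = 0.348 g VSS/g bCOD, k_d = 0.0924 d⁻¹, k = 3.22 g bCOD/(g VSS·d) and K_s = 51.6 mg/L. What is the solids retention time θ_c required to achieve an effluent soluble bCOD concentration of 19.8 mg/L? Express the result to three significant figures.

θ_c ≈ 4.58 d

From 1/θ_c = Y·k·S/(K_s + S) − k_d: Y·k·S/(K_s+S) = 0.348 × 3.22 × 19.8 / (51.6 + 19.8) = 0.3107 d⁻¹.
1/θ_c = 0.3107 − 0.0924 = 0.2183 d⁻¹, so θ_c = 4.580 d.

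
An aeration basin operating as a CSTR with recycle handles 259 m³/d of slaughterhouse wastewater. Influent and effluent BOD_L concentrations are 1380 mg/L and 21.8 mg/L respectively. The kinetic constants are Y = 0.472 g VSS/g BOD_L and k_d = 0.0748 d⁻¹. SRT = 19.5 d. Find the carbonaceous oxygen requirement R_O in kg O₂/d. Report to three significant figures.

R_O ≈ 256 kg O₂/d

Y_obs = Y / (1 + k_d θ_c) = 0.472 / (1 + 0.0748 × 19.5) = 0.472 / 2.459 = 0.1920.
Q·(S₀ − S) = 259 × (1380 − 21.8) × 10⁻³ = 351.8 kg/d removed.
Biomass synthesised: P_X = Y_obs × 351.8 = 67.53 kg VSS/d.
R_O = Q·(S₀ − S) − 1.42·P_X = 351.8 − 1.42 × 67.53 = 255.9 kg O₂/d.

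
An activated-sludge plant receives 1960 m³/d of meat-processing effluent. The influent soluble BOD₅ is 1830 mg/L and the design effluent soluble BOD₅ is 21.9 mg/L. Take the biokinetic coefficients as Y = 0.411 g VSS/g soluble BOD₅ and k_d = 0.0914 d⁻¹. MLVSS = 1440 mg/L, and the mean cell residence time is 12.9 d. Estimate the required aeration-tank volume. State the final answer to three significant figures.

V ≈ 5990 m³

From the SRT design equation V = Y Q (S₀−S) θ_c / [X (1 + k_d θ_c)] = 0.411 × 1960 × (1830 − 21.9) × 12.9 / [1440 × (1 + 0.0914 × 12.9)] = 1.88×10^7 / 3138 = 5988 m³.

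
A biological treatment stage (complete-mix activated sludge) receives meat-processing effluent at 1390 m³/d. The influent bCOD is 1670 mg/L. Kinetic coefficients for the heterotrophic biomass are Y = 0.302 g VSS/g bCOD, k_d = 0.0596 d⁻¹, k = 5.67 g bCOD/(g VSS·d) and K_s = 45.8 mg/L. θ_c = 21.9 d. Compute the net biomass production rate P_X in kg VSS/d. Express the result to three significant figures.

P_X ≈ 304 kg VSS/d

Effluent substrate depends only on kinetics and SRT: S = K_s(1 + k_d θ_c) / [θ_c(Yk − k_d) − 1] = 45.8 × (1 + 0.0596 × 21.9) / [21.9 × (0.302 × 5.67 − 0.0596) − 1] = 105.6 / 35.20 = 3.000 mg/L.
The observed yield is Y_obs = Y/(1 + k_d·θ_c) = 0.302 / (1 + 0.0596 × 21.9) = 0.302 / 2.305 = 0.1310 g VSS per g bCOD removed.
Q·(S₀ − S) = 1390 × (1670 − 3.00) × 10⁻³ = 2317 kg/d removed.
P_X = Y_obs · Q(S₀ − S) = 0.1310 × 2317 = 303.6 kg VSS/d.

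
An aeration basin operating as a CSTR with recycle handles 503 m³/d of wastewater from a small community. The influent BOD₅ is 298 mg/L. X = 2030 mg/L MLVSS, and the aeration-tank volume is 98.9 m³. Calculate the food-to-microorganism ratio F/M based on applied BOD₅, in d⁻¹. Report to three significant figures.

F/M = Q·S₀ / (V·X) = 503 × 298 / (98.90 × 2030) = 0.7466 g BOD₅·(g VSS·d)⁻¹.

F/M ≈ 0.747 d⁻¹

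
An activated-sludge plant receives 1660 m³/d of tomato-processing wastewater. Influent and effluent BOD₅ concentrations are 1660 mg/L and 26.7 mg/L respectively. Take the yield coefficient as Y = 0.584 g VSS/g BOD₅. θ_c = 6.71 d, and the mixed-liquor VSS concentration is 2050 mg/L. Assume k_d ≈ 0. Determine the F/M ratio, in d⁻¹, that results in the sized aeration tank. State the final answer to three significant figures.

F/M ≈ 0.259 d⁻¹

Biomass mass balance (decay neglected): V·X = Y·Q·(S₀ − S)·θ_c, so V = 0.584 × 1660 × (1660 − 26.7) × 6.71 / 2050 = 5183 m³.
F/M = Q·S₀ / (V·X) = 1660 × 1660 / (5183 × 2050) = 0.2594 g BOD₅·(g VSS·d)⁻¹.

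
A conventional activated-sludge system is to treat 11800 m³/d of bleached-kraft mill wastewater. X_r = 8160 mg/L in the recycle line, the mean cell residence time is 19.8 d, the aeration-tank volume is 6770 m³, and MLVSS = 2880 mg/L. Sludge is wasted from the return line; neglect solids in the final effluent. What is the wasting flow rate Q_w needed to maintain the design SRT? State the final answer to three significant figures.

Q_w = (V·X)/(θ_c X_r) = 6770 × 2880 / (19.8 × 8160) = 120.7 m³/d.

Q_w ≈ 121 m³/d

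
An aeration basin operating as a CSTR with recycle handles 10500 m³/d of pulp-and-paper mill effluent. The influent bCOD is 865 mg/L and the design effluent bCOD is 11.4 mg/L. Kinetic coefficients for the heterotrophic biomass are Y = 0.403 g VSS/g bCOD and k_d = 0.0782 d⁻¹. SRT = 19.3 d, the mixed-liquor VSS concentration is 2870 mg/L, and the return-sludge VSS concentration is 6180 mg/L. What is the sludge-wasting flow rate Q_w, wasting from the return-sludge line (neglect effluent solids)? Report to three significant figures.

Steady-state biomass mass balance: V·X·(1 + k_d·θ_c) = Y·Q·(S₀ − S)·θ_c, so V = 0.403 × 10500 × (865 − 11.4) × 19.3 / [2870 × (1 + 0.0782 × 19.3)] = 6.97×10^7 / 7202 = 9680 m³.
θ_c = V·X/(Q_w·X_r) when wasting from the recycle, so Q_w = V·X/(θ_c·X_r) = 9680 × 2870 / (19.3 × 6180) = 232.9 m³/d.

Q_w ≈ 233 m³/d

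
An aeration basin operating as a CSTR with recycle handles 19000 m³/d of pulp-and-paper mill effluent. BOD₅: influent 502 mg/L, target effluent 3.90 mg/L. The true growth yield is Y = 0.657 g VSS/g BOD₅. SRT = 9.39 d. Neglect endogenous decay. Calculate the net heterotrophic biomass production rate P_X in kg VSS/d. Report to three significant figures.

Since k_d ≈ 0, Y_obs = Y = 0.657 g VSS/g BOD₅.
Substrate removed = Q·(S₀ − S) = 19000 m³/d × (502 − 3.90) g/m³ = 9.46×10^6 g/d = 9464 kg/d.
Net biomass production P_X = Y_obs × Q·(S₀ − S) = 0.6570 × 9464 = 6218 kg VSS/d.

P_X ≈ 6220 kg VSS/d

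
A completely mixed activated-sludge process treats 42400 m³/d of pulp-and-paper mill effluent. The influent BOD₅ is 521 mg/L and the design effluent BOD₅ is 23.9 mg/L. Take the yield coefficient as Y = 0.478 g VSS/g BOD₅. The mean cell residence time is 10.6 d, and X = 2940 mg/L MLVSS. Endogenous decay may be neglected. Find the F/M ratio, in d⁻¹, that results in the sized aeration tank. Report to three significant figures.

F/M ≈ 0.207 d⁻¹

V·X = Y·Q·ΔS·θ_c gives V = 0.478 × 42400 × (521 − 23.9) × 10.6 / 2940 = 36324 m³.
Food-to-microorganism ratio F/M = Q S₀ / (V X) = 42400 × 521 / (36324 × 2940) = 0.2069 d⁻¹.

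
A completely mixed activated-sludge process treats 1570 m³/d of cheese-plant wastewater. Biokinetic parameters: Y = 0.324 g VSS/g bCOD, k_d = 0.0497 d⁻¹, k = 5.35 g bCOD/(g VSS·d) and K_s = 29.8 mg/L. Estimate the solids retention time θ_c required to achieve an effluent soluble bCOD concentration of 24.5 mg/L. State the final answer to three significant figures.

From 1/θ_c = Y·k·S/(K_s + S) − k_d: Y·k·S/(K_s+S) = 0.324 × 5.35 × 24.5 / (29.8 + 24.5) = 0.7821 d⁻¹.
θ_c = 1/(μ − k_d) = 1/(0.7821 − 0.0497) = 1/0.7324 = 1.365 d.

θ_c ≈ 1.37 d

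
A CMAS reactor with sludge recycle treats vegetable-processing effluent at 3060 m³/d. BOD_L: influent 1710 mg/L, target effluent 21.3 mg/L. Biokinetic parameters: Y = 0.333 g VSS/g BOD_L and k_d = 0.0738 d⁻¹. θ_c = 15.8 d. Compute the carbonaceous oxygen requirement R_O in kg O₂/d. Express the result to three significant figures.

R_O ≈ 4040 kg O₂/d

The observed yield is Y_obs = Y/(1 + k_d·θ_c) = 0.333 / (1 + 0.0738 × 15.8) = 0.333 / 2.166 = 0.1537 g VSS per g BOD_L removed.
Q·(S₀ − S) = 3060 × (1710 − 21.3) × 10⁻³ = 5167 kg/d removed.
Biomass synthesised: P_X = Y_obs × 5167 = 794.4 kg VSS/d.
Carbonaceous O₂ demand = substrate oxidised − cell-mass equivalent = 5167 − 1.42 × 794.4 = 4039 kg O₂/d.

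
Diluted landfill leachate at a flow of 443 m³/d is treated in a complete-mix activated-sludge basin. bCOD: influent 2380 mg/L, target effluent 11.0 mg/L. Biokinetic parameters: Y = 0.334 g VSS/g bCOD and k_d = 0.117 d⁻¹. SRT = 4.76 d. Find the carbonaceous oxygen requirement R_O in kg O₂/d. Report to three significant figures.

R_O ≈ 730 kg O₂/d

Observed yield with endogenous decay: Y_obs = Y / (1 + k_d·θ_c) = 0.334 / (1 + 0.117 × 4.76) = 0.334 / 1.557 = 0.2145 g VSS/g bCOD.
Q·(S₀ − S) = 443 × (2380 − 11.0) × 10⁻³ = 1049 kg/d removed.
P_X = Y_obs·Q·(S₀ − S) = 0.2145 × 1049 = 225.1 kg VSS/d.
Carbonaceous O₂ demand = substrate oxidised − cell-mass equivalent = 1049 − 1.42 × 225.1 = 729.8 kg O₂/d.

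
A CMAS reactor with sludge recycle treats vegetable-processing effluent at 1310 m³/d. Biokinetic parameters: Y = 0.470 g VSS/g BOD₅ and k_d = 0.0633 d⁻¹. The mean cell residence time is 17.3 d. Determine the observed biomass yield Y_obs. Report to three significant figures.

Y_obs ≈ 0.224 g VSS/g BOD₅

Observed yield with endogenous decay: Y_obs = Y / (1 + k_d·θ_c) = 0.470 / (1 + 0.0633 × 17.3) = 0.470 / 2.095 = 0.2243 g VSS/g BOD₅.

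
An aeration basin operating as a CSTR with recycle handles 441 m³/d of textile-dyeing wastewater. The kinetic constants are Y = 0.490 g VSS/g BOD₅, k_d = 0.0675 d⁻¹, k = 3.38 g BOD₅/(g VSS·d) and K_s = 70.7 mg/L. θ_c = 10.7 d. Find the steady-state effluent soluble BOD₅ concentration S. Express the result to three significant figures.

S ≈ 7.61 mg/L

From the Monod/SRT balance for a CMAS, S = K_s·(1+k_d θ_c)/[θ_c·(Y k − k_d) − 1] = 70.7 × (1 + 0.0675 × 10.7) / [10.7 × (0.490 × 3.38 − 0.0675) − 1] = 121.8 / 16.00 = 7.611 mg/L.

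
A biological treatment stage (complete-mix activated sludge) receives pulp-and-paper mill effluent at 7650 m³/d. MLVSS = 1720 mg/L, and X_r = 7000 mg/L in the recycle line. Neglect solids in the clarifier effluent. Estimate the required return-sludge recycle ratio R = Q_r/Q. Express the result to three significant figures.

R = Q_r/Q = X/(X_r − X) = 1720 / (7000 − 1720) = 0.3258.

R ≈ 0.326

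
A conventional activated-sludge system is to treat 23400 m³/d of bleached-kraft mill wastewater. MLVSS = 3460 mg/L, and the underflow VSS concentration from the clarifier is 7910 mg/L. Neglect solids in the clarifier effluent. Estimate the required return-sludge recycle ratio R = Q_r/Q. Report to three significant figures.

R ≈ 0.778

Solids balance on the clarifier gives (1+R)X = R·X_r, so R = X/(X_r − X) = 3460 / (7910 − 3460) = 0.7775.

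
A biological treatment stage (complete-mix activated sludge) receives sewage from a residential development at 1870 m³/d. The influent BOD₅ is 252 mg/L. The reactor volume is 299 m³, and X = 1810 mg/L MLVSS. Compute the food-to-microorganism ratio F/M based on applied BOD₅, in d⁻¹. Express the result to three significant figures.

F/M ≈ 0.871 d⁻¹

F/M = Q·S₀ / (V·X) = 1870 × 252 / (299.0 × 1810) = 0.8707 g BOD₅·(g VSS·d)⁻¹.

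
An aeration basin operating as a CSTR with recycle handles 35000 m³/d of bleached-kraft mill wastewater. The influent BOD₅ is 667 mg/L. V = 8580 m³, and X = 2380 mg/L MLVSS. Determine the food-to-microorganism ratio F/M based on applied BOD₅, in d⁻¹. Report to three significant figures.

F/M ≈ 1.14 d⁻¹

F/M = applied load / biomass = Q·S₀/(V·X) = 35000 × 667 / (8580 × 2380) = 1.143 d⁻¹.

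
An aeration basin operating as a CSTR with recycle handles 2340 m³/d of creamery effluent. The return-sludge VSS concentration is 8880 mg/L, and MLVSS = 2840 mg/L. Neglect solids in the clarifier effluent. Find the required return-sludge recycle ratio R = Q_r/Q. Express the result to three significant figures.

R = Q_r/Q = X/(X_r − X) = 2840 / (8880 − 2840) = 0.4702.

R ≈ 0.470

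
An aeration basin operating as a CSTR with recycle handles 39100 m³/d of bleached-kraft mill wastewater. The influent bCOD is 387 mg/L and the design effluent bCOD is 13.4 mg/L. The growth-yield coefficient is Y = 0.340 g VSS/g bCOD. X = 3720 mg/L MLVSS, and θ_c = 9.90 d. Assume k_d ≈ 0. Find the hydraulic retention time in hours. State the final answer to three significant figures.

τ ≈ 8.11 h

Biomass mass balance (decay neglected): V·X = Y·Q·(S₀ − S)·θ_c, so V = 0.340 × 39100 × (387 − 13.4) × 9.90 / 3720 = 13218 m³.
τ = V/Q = 13218/39100 = 0.3380 d, or 8.113 h.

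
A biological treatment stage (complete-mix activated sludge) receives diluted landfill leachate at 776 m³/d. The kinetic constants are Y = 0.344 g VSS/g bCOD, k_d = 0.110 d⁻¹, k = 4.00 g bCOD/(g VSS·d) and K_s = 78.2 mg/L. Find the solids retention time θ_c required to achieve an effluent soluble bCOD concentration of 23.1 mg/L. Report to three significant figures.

Specific growth rate at S = 23.1 mg/L: μ = YkS/(K_s+S) = 0.344·4.00·23.1/(78.2+23.1) = 0.3138 d⁻¹.
1/θ_c = 0.3138 − 0.110 = 0.2038 d⁻¹, so θ_c = 4.907 d.

θ_c ≈ 4.91 d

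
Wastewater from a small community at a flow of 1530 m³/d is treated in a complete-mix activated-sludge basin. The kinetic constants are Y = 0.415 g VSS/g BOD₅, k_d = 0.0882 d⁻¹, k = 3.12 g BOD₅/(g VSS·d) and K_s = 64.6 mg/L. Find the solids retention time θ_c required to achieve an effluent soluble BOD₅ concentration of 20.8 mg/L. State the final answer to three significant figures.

θ_c ≈ 4.40 d

From 1/θ_c = Y·k·S/(K_s + S) − k_d: Y·k·S/(K_s+S) = 0.415 × 3.12 × 20.8 / (64.6 + 20.8) = 0.3154 d⁻¹.
1/θ_c = 0.3154 − 0.0882 = 0.2272 d⁻¹, so θ_c = 4.402 d.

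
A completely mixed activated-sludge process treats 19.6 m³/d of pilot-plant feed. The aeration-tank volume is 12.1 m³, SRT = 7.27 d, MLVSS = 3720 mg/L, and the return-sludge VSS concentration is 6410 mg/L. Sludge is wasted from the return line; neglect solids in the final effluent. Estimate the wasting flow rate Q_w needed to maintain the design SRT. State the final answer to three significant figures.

Q_w = (V·X)/(θ_c X_r) = 12.10 × 3720 / (7.27 × 6410) = 0.9659 m³/d.

Q_w ≈ 0.966 m³/d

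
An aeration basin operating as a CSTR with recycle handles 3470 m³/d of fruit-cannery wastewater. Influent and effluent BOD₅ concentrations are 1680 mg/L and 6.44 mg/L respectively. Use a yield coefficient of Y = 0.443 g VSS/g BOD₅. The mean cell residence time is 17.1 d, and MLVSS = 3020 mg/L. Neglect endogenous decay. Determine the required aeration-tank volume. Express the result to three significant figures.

V ≈ 14600 m³

V·X = Y·Q·ΔS·θ_c gives V = 0.443 × 3470 × (1680 − 6.44) × 17.1 / 3020 = 14567 m³.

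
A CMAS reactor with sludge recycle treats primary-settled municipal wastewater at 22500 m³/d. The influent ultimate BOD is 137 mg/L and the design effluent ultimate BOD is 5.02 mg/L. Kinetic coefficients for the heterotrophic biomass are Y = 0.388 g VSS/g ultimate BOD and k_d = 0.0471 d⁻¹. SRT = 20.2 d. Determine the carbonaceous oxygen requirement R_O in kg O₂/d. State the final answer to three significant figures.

R_O ≈ 2130 kg O₂/d

Correct the yield for decay: Y_obs = Y/(1 + k_d θ_c) = 0.388 / (1 + 0.0471 × 20.2) = 0.388 / 1.951 = 0.1988.
Substrate removed = Q·(S₀ − S) = 22500 m³/d × (137 − 5.02) g/m³ = 2.97×10^6 g/d = 2970 kg/d.
P_X = Y_obs·Q·(S₀ − S) = 0.1988 × 2970 = 590.4 kg VSS/d.
R_O = Q·ΔS − 1.42 P_X = 2970 − 838.4 = 2131 kg O₂/d.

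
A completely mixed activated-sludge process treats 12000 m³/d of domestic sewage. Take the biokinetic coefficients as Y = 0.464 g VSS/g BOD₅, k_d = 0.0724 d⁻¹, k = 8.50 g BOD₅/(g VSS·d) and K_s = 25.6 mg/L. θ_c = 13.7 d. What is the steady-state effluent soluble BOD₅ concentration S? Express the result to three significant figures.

S ≈ 0.980 mg/L

From the Monod/SRT balance for a CMAS, S = K_s·(1+k_d θ_c)/[θ_c·(Y k − k_d) − 1] = 25.6 × (1 + 0.0724 × 13.7) / [13.7 × (0.464 × 8.50 − 0.0724) − 1] = 50.99 / 52.04 = 0.9798 mg/L.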